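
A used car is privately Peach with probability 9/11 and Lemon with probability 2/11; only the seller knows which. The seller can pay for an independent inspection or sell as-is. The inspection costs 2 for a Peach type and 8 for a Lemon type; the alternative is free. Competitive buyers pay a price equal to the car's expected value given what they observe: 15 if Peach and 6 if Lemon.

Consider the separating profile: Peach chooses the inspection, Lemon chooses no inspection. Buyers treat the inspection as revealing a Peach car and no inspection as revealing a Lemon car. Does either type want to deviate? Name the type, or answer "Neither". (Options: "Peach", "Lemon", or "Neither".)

The inspection pays 15; no inspection pays 6.
Peach: assigned the inspection, nets 15 − 2 = 13; deviating to no inspection nets 6.
Lemon: assigned no inspection, nets 6; deviating to the inspection nets 15 − 8 = 7.
The Lemon type gains 1 by deviating.

Lemon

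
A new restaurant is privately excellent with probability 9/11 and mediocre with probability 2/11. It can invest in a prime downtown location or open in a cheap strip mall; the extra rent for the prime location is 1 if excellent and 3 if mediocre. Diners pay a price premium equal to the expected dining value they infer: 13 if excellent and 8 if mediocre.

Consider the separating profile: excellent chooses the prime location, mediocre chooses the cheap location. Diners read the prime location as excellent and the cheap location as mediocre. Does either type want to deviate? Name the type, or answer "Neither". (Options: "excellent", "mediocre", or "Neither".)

mediocre

The prime location pays 13; the cheap location pays 8.
excellent: assigned the prime location, nets 13 − 1 = 12; deviating to the cheap location nets 8.
mediocre: assigned the cheap location, nets 8; deviating to the prime location nets 13 − 3 = 10.
The mediocre type gains 2 by deviating.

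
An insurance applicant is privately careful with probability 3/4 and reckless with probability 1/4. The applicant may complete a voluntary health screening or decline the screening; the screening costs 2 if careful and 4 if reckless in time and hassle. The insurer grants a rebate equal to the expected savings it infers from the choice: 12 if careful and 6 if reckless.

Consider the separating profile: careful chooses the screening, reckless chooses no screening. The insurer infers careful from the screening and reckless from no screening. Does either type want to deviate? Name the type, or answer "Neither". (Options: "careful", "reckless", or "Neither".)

reckless

The screening pays 12; no screening pays 6.
careful: assigned the screening, nets 12 − 2 = 10; deviating to no screening nets 6.
reckless: assigned no screening, nets 6; deviating to the screening nets 12 − 4 = 8.
The reckless type gains 2 by deviating.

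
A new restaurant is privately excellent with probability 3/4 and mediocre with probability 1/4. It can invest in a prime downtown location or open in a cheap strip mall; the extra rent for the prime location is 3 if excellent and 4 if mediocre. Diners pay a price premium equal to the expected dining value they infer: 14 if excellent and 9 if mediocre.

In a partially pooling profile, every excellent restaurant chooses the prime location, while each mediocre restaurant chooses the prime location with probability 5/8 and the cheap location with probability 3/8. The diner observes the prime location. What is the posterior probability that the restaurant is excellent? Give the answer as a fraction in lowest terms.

24/29

P(the prime location) = (3/4)·1 + (1/4)·(5/8) = 29/32.
By Bayes' rule, P(excellent | the prime location) = (3/4) / (29/32) = 24/29.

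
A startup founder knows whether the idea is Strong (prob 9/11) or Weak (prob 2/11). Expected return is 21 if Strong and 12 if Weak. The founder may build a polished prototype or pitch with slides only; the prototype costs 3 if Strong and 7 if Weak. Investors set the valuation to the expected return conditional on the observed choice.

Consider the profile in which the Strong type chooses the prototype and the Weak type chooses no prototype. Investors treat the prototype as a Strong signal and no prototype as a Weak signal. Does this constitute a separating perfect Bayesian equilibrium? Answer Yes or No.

Under these beliefs, the prototype earns valuation 21 and no prototype earns valuation 12.
Strong: the prototype nets 21 − 3 = 18; no prototype nets 12. Strong prefers the prototype.
Weak: the prototype nets 21 − 7 = 14; no prototype nets 12. Weak would deviate to the prototype.
Weak has a profitable deviation, so the profile is not an equilibrium.

No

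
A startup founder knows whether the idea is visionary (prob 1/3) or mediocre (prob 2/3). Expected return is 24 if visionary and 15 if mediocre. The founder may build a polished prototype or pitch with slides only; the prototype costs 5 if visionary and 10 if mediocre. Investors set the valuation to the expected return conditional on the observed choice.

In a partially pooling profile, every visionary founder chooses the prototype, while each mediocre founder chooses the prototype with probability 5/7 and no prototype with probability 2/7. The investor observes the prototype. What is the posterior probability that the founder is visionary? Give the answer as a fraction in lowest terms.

P(the prototype) = (1/3)·1 + (2/3)·(5/7) = 17/21.
By Bayes' rule, P(visionary | the prototype) = (1/3) / (17/21) = 7/17.

7/17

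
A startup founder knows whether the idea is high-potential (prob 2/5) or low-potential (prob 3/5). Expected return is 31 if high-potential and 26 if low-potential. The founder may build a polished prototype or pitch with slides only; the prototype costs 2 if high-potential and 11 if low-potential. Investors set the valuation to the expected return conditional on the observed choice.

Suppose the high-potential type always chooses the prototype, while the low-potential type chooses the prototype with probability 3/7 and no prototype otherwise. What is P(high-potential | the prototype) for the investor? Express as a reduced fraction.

P(the prototype) = (2/5)·1 + (3/5)·(3/7) = 23/35.
By Bayes' rule, P(high-potential | the prototype) = (2/5) / (23/35) = 14/23.

14/23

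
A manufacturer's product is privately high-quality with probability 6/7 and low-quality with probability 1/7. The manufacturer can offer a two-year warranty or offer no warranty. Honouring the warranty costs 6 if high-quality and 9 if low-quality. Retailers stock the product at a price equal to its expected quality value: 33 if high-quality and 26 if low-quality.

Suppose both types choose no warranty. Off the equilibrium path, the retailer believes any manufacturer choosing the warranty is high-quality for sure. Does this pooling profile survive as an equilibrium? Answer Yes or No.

Yes

On path, the retailer holds the prior and pays 6/7·33 + 1/7·26 = 32. Off path (the warranty), believing high-quality, it pays 33.
high-quality: no warranty nets 32; the warranty nets 33 − 6 = 27. high-quality stays.
low-quality: no warranty nets 32; the warranty nets 33 − 9 = 24. low-quality stays.
No type deviates, so pooling is sustained.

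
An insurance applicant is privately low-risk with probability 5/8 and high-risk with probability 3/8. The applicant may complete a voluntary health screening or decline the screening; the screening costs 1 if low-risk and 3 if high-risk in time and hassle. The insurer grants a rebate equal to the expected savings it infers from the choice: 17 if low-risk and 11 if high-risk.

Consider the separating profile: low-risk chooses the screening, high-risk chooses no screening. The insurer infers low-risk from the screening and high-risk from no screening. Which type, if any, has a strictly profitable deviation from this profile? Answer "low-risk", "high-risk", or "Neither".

The screening pays 17; no screening pays 11.
low-risk: assigned the screening, nets 17 − 1 = 16; deviating to no screening nets 11.
high-risk: assigned no screening, nets 11; deviating to the screening nets 17 − 3 = 14.
The high-risk type gains 3 by deviating.

high-risk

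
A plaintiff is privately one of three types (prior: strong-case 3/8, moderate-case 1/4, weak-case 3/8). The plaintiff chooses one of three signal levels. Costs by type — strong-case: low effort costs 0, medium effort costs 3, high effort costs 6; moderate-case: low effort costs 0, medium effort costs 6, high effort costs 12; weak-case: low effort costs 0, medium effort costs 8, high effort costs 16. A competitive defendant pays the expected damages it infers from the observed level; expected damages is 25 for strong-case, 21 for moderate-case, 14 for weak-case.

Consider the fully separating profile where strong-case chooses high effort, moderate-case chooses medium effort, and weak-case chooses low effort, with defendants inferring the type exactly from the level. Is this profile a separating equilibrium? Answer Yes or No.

Yes

Separating settlements: high effort → 25, medium effort → 21, low effort → 14.
strong-case (assigned high effort): low effort: 14 − 0 = 14; medium effort: 21 − 3 = 18; high effort: 25 − 6 = 19. strong-case stays.
moderate-case (assigned medium effort): low effort: 14 − 0 = 14; medium effort: 21 − 6 = 15; high effort: 25 − 12 = 13. moderate-case stays.
weak-case (assigned low effort): low effort: 14 − 0 = 14; medium effort: 21 − 8 = 13; high effort: 25 − 16 = 9. weak-case stays.
Every type prefers its assigned level; separation holds.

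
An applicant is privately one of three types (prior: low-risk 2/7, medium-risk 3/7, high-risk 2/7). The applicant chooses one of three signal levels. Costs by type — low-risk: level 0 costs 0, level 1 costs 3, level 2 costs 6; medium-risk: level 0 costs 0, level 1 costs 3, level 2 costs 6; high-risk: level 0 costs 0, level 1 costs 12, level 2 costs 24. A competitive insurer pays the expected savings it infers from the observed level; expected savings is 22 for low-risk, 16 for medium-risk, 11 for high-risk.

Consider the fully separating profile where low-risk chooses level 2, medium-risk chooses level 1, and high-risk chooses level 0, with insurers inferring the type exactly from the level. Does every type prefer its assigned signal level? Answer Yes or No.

No

Separating rebates: level 2 → 22, level 1 → 16, level 0 → 11.
low-risk (assigned level 2): level 0: 11 − 0 = 11; level 1: 16 − 3 = 13; level 2: 22 − 6 = 16. low-risk stays.
medium-risk (assigned level 1): level 0: 11 − 0 = 11; level 1: 16 − 3 = 13; level 2: 22 − 6 = 16. medium-risk prefers level 2.
high-risk (assigned level 0): level 0: 11 − 0 = 11; level 1: 16 − 12 = 4; level 2: 22 − 24 = -2. high-risk stays.
At least one type deviates; the separating profile fails.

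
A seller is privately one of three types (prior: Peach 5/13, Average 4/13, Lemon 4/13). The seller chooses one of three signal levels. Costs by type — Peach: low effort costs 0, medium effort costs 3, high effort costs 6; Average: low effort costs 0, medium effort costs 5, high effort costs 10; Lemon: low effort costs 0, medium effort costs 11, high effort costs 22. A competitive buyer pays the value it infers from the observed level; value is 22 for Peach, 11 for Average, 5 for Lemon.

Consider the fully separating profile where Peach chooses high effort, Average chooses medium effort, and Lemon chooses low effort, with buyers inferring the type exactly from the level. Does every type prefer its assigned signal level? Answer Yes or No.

Separating prices: high effort → 22, medium effort → 11, low effort → 5.
Peach (assigned high effort): low effort: 5 − 0 = 5; medium effort: 11 − 3 = 8; high effort: 22 − 6 = 16. Peach stays.
Average (assigned medium effort): low effort: 5 − 0 = 5; medium effort: 11 − 5 = 6; high effort: 22 − 10 = 12. Average prefers high effort.
Lemon (assigned low effort): low effort: 5 − 0 = 5; medium effort: 11 − 11 = 0; high effort: 22 − 22 = 0. Lemon stays.
At least one type deviates; the separating profile fails.

No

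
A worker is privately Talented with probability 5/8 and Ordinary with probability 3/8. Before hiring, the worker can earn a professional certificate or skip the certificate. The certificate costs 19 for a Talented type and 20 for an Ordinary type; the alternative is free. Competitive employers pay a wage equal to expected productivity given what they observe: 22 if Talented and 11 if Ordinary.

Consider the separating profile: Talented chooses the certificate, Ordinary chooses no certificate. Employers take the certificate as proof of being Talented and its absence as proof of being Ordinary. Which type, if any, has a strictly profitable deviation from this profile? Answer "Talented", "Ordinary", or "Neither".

The certificate pays 22; no certificate pays 11.
Talented: assigned the certificate, nets 22 − 19 = 3; deviating to no certificate nets 11.
Ordinary: assigned no certificate, nets 11; deviating to the certificate nets 22 − 20 = 2.
The Talented type gains 8 by deviating.

Talented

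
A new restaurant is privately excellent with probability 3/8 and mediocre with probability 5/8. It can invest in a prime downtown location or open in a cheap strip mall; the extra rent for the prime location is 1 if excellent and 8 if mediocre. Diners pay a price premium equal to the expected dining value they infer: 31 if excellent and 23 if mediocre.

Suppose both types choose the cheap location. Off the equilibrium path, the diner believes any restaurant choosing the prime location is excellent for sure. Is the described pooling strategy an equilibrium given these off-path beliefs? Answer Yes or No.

On path, the diner holds the prior and pays 3/8·31 + 5/8·23 = 26. Off path (the prime location), believing excellent, it pays 31.
excellent: the cheap location nets 26; the prime location nets 31 − 1 = 30. excellent would deviate.
mediocre: the cheap location nets 26; the prime location nets 31 − 8 = 23. mediocre stays.
A type deviates, so pooling fails.

No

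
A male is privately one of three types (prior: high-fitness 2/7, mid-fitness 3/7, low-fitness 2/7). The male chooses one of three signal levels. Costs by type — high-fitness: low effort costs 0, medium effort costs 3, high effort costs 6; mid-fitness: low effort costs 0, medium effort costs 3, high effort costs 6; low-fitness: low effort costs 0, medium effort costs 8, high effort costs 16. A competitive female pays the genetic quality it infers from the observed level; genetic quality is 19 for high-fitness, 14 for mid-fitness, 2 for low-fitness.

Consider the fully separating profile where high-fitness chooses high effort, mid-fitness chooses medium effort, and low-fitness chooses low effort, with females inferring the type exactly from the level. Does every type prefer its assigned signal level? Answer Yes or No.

Separating mating payoffs: high effort → 19, medium effort → 14, low effort → 2.
high-fitness (assigned high effort): low effort: 2 − 0 = 2; medium effort: 14 − 3 = 11; high effort: 19 − 6 = 13. high-fitness stays.
mid-fitness (assigned medium effort): low effort: 2 − 0 = 2; medium effort: 14 − 3 = 11; high effort: 19 − 6 = 13. mid-fitness prefers high effort.
low-fitness (assigned low effort): low effort: 2 − 0 = 2; medium effort: 14 − 8 = 6; high effort: 19 − 16 = 3. low-fitness prefers medium effort.
At least one type deviates; the separating profile fails.

No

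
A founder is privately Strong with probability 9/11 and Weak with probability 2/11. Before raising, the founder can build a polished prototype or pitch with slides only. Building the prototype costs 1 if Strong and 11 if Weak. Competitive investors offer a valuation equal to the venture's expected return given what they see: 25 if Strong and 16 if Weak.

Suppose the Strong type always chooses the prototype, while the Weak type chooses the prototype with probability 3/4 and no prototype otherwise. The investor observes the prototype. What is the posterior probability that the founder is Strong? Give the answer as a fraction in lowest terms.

6/7

P(the prototype) = (9/11)·1 + (2/11)·(3/4) = 21/22.
By Bayes' rule, P(Strong | the prototype) = (9/11) / (21/22) = 6/7.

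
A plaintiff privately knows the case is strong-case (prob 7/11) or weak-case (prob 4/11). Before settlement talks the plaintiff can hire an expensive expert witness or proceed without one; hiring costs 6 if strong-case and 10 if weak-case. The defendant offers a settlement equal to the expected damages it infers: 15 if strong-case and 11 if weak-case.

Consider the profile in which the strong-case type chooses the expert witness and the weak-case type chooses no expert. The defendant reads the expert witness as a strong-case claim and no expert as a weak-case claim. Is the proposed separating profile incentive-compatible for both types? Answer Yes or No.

No

Under these beliefs, the expert witness earns settlement 15 and no expert earns settlement 11.
strong-case: the expert witness nets 15 − 6 = 9; no expert nets 11. strong-case would deviate to no expert.
weak-case: the expert witness nets 15 − 10 = 5; no expert nets 11. weak-case prefers no expert.
strong-case has a profitable deviation, so the profile is not an equilibrium.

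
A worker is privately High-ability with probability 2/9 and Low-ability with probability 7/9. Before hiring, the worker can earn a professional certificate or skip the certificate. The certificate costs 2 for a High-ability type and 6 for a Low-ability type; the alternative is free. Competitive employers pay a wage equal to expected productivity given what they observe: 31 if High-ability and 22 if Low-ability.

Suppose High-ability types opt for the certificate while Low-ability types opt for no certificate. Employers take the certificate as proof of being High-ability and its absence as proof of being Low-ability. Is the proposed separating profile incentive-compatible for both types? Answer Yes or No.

Under these beliefs, the certificate earns wage 31 and no certificate earns wage 22.
High-ability: the certificate nets 31 − 2 = 29; no certificate nets 22. High-ability prefers the certificate.
Low-ability: the certificate nets 31 − 6 = 25; no certificate nets 22. Low-ability would deviate to the certificate.
Low-ability has a profitable deviation, so the profile is not an equilibrium.

No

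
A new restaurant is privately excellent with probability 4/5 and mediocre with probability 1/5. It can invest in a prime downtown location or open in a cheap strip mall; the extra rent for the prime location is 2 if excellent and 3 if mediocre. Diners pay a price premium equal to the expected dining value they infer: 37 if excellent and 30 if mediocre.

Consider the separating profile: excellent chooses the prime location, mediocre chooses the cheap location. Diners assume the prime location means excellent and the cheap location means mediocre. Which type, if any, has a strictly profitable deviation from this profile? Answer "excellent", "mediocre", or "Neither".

The prime location pays 37; the cheap location pays 30.
excellent: assigned the prime location, nets 37 − 2 = 35; deviating to the cheap location nets 30.
mediocre: assigned the cheap location, nets 30; deviating to the prime location nets 37 − 3 = 34.
The mediocre type gains 4 by deviating.

mediocre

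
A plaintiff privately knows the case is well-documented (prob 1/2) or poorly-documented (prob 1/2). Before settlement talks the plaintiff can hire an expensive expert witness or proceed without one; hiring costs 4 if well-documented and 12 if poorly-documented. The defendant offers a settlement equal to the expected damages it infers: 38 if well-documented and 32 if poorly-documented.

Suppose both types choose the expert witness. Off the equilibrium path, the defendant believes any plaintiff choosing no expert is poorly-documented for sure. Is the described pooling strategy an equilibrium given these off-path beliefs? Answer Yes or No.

On path, the defendant holds the prior and pays 1/2·38 + 1/2·32 = 35. Off path (no expert), believing poorly-documented, it pays 32.
well-documented: the expert witness nets 35 − 4 = 31; no expert nets 32. well-documented would deviate.
poorly-documented: the expert witness nets 35 − 12 = 23; no expert nets 32. poorly-documented would deviate.
A type deviates, so pooling fails.

No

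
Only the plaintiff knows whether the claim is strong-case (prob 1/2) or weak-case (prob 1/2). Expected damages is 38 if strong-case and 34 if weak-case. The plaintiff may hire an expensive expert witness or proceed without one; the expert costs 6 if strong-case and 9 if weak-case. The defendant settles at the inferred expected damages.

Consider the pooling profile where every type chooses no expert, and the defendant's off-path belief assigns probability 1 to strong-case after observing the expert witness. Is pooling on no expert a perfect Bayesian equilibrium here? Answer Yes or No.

On path, the defendant holds the prior and pays 1/2·38 + 1/2·34 = 36. Off path (the expert witness), believing strong-case, it pays 38.
strong-case: no expert nets 36; the expert witness nets 38 − 6 = 32. strong-case stays.
weak-case: no expert nets 36; the expert witness nets 38 − 9 = 29. weak-case stays.
No type deviates, so pooling is sustained.

Yes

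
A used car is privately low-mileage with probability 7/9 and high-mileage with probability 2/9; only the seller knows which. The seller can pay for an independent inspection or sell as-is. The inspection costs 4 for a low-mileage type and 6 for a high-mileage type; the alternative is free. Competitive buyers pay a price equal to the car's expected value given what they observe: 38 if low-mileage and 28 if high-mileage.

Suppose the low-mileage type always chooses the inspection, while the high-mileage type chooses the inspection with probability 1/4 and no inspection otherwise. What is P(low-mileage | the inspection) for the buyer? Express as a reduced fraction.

14/15

P(the inspection) = (7/9)·1 + (2/9)·(1/4) = 5/6.
By Bayes' rule, P(low-mileage | the inspection) = (7/9) / (5/6) = 14/15.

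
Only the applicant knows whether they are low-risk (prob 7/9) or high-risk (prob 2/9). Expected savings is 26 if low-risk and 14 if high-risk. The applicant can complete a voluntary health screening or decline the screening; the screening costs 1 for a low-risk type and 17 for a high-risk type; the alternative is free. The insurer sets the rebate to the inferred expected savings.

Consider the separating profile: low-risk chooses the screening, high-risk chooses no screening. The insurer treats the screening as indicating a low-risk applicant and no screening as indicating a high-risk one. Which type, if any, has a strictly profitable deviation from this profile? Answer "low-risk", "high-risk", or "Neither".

Neither

The screening pays 26; no screening pays 14.
low-risk: assigned the screening, nets 26 − 1 = 25; deviating to no screening nets 14.
high-risk: assigned no screening, nets 14; deviating to the screening nets 26 − 17 = 9.
Both types strictly prefer their assigned action; no profitable deviation.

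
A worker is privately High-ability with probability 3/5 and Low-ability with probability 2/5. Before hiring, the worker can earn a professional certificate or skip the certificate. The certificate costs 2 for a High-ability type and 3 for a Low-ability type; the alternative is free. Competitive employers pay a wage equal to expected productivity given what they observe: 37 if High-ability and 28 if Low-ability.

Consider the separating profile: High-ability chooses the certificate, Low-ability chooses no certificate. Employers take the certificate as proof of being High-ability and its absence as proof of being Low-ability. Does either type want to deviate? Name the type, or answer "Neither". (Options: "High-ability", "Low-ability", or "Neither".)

Low-ability

The certificate pays 37; no certificate pays 28.
High-ability: assigned the certificate, nets 37 − 2 = 35; deviating to no certificate nets 28.
Low-ability: assigned no certificate, nets 28; deviating to the certificate nets 37 − 3 = 34.
The Low-ability type gains 6 by deviating.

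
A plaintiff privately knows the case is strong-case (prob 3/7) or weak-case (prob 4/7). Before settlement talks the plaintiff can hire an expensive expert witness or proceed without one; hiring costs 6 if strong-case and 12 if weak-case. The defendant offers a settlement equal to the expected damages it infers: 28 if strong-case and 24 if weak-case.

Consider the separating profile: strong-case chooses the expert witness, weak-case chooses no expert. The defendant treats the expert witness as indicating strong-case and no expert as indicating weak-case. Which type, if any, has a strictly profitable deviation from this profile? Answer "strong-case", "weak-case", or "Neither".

The expert witness pays 28; no expert pays 24.
strong-case: assigned the expert witness, nets 28 − 6 = 22; deviating to no expert nets 24.
weak-case: assigned no expert, nets 24; deviating to the expert witness nets 28 − 12 = 16.
The strong-case type gains 2 by deviating.

strong-case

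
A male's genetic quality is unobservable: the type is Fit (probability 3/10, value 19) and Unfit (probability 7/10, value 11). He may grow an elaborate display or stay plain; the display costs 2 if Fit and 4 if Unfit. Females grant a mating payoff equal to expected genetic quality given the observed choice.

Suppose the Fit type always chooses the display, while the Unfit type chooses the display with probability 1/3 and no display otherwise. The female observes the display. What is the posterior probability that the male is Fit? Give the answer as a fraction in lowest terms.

P(the display) = (3/10)·1 + (7/10)·(1/3) = 8/15.
By Bayes' rule, P(Fit | the display) = (3/10) / (8/15) = 9/16.

9/16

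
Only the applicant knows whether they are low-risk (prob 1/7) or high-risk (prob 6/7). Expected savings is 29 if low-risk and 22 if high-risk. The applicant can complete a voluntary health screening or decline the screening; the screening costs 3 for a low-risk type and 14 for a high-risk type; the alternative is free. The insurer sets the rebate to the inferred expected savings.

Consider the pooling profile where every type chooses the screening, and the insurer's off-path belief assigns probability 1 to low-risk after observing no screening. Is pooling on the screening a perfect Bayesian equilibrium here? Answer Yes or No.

On path, the insurer holds the prior and pays 1/7·29 + 6/7·22 = 23. Off path (no screening), believing low-risk, it pays 29.
low-risk: the screening nets 23 − 3 = 20; no screening nets 29. low-risk would deviate.
high-risk: the screening nets 23 − 14 = 9; no screening nets 29. high-risk would deviate.
A type deviates, so pooling fails.

No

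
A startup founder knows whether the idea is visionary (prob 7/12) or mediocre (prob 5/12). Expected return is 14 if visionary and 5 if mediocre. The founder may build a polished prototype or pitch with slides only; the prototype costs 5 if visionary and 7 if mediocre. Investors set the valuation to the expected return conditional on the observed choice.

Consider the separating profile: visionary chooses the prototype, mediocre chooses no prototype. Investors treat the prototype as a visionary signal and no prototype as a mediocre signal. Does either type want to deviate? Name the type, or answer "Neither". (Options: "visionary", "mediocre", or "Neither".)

The prototype pays 14; no prototype pays 5.
visionary: assigned the prototype, nets 14 − 5 = 9; deviating to no prototype nets 5.
mediocre: assigned no prototype, nets 5; deviating to the prototype nets 14 − 7 = 7.
The mediocre type gains 2 by deviating.

mediocre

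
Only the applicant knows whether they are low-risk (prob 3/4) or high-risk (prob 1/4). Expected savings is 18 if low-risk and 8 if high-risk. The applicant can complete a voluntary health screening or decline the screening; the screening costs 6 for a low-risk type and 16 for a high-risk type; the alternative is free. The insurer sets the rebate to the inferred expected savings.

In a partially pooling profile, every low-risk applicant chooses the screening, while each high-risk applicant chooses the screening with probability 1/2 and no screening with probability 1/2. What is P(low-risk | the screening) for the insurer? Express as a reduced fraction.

6/7

P(the screening) = (3/4)·1 + (1/4)·(1/2) = 7/8.
By Bayes' rule, P(low-risk | the screening) = (3/4) / (7/8) = 6/7.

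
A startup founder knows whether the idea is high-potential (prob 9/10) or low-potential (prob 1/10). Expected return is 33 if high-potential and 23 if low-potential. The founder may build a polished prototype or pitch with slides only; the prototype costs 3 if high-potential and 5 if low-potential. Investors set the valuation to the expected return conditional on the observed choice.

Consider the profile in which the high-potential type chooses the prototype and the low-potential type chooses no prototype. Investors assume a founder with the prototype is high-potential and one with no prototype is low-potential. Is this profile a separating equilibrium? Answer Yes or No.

No

Under these beliefs, the prototype earns valuation 33 and no prototype earns valuation 23.
high-potential: the prototype nets 33 − 3 = 30; no prototype nets 23. high-potential prefers the prototype.
low-potential: the prototype nets 33 − 5 = 28; no prototype nets 23. low-potential would deviate to the prototype.
low-potential has a profitable deviation, so the profile is not an equilibrium.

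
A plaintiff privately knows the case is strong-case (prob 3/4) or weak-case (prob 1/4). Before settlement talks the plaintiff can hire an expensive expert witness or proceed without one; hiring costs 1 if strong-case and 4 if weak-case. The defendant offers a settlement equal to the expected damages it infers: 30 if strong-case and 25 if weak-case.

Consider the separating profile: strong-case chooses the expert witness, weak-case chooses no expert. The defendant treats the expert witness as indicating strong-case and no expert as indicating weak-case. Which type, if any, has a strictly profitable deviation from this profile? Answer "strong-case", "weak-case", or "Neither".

weak-case

The expert witness pays 30; no expert pays 25.
strong-case: assigned the expert witness, nets 30 − 1 = 29; deviating to no expert nets 25.
weak-case: assigned no expert, nets 25; deviating to the expert witness nets 30 − 4 = 26.
The weak-case type gains 1 by deviating.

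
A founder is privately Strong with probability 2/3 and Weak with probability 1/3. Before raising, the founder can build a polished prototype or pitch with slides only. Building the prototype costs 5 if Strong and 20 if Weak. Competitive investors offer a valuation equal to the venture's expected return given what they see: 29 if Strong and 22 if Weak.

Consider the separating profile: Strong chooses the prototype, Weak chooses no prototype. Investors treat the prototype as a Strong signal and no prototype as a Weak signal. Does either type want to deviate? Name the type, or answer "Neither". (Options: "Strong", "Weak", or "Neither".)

Neither

The prototype pays 29; no prototype pays 22.
Strong: assigned the prototype, nets 29 − 5 = 24; deviating to no prototype nets 22.
Weak: assigned no prototype, nets 22; deviating to the prototype nets 29 − 20 = 9.
Both types strictly prefer their assigned action; no profitable deviation.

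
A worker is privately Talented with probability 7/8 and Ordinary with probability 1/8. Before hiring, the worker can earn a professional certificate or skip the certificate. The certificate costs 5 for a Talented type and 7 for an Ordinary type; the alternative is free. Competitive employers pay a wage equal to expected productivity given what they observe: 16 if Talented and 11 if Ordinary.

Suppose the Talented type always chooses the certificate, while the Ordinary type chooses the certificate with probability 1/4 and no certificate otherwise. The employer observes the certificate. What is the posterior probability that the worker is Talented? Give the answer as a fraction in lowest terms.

P(the certificate) = (7/8)·1 + (1/8)·(1/4) = 29/32.
By Bayes' rule, P(Talented | the certificate) = (7/8) / (29/32) = 28/29.

28/29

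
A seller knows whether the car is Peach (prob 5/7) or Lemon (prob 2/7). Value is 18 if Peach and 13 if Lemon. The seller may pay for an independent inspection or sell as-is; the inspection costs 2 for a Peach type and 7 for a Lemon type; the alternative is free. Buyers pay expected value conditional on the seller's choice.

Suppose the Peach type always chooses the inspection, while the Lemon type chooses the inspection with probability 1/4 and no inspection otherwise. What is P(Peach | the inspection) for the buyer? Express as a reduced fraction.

10/11

P(the inspection) = (5/7)·1 + (2/7)·(1/4) = 11/14.
By Bayes' rule, P(Peach | the inspection) = (5/7) / (11/14) = 10/11.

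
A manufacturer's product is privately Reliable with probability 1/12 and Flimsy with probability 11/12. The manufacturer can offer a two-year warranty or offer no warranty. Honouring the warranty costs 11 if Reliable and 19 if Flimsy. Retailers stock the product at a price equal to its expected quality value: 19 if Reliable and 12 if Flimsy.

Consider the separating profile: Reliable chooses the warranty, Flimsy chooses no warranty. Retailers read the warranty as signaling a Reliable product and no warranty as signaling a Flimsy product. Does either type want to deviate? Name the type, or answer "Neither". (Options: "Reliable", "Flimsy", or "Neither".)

Reliable

The warranty pays 19; no warranty pays 12.
Reliable: assigned the warranty, nets 19 − 11 = 8; deviating to no warranty nets 12.
Flimsy: assigned no warranty, nets 12; deviating to the warranty nets 19 − 19 = 0.
The Reliable type gains 4 by deviating.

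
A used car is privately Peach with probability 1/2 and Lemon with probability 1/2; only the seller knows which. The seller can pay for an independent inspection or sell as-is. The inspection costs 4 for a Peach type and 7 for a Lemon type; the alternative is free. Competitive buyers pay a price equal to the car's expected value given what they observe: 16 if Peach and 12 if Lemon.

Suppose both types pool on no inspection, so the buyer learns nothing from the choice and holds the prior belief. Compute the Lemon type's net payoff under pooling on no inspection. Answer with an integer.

Pooled price = 1/2·16 + 1/2·12 = 14.
Lemon pays no cost for no inspection, so net payoff = 14.

14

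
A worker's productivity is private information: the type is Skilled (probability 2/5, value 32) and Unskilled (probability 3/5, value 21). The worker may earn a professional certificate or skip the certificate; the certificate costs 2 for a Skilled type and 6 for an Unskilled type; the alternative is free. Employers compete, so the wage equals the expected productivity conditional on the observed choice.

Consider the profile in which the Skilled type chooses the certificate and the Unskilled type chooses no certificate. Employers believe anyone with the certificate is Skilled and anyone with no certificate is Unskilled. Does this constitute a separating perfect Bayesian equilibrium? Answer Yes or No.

Under these beliefs, the certificate earns wage 32 and no certificate earns wage 21.
Skilled: the certificate nets 32 − 2 = 30; no certificate nets 21. Skilled prefers the certificate.
Unskilled: the certificate nets 32 − 6 = 26; no certificate nets 21. Unskilled would deviate to the certificate.
Unskilled has a profitable deviation, so the profile is not an equilibrium.

No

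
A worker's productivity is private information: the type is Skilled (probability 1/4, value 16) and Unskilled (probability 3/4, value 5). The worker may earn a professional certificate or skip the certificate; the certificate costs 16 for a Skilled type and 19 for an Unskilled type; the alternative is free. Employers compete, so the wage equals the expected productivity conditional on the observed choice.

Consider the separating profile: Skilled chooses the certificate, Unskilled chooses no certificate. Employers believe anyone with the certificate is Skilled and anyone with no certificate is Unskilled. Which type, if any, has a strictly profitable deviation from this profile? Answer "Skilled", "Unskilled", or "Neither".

The certificate pays 16; no certificate pays 5.
Skilled: assigned the certificate, nets 16 − 16 = 0; deviating to no certificate nets 5.
Unskilled: assigned no certificate, nets 5; deviating to the certificate nets 16 − 19 = -3.
The Skilled type gains 5 by deviating.

Skilled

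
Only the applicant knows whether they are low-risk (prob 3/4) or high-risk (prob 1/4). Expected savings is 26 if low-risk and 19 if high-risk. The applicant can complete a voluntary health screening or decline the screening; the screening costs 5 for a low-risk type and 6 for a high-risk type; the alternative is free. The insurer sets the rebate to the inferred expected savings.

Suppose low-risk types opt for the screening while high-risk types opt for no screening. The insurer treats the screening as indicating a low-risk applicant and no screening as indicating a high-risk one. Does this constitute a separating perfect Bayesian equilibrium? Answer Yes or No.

No

Under these beliefs, the screening earns rebate 26 and no screening earns rebate 19.
low-risk: the screening nets 26 − 5 = 21; no screening nets 19. low-risk prefers the screening.
high-risk: the screening nets 26 − 6 = 20; no screening nets 19. high-risk would deviate to the screening.
high-risk has a profitable deviation, so the profile is not an equilibrium.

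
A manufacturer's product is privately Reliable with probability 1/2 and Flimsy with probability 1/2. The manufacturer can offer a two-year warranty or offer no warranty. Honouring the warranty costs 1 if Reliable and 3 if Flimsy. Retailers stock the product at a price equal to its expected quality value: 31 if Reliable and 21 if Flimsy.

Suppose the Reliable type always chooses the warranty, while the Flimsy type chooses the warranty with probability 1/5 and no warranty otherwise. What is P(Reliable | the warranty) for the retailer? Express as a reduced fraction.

5/6

P(the warranty) = (1/2)·1 + (1/2)·(1/5) = 3/5.
By Bayes' rule, P(Reliable | the warranty) = (1/2) / (3/5) = 5/6.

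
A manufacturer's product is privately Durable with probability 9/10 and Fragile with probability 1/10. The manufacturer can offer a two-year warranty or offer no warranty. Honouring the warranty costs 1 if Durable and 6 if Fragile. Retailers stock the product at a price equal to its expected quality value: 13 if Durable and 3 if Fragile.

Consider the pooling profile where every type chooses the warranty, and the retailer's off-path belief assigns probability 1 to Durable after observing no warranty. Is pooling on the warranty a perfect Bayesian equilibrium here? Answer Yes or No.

On path, the retailer holds the prior and pays 9/10·13 + 1/10·3 = 12. Off path (no warranty), believing Durable, it pays 13.
Durable: the warranty nets 12 − 1 = 11; no warranty nets 13. Durable would deviate.
Fragile: the warranty nets 12 − 6 = 6; no warranty nets 13. Fragile would deviate.
A type deviates, so pooling fails.

No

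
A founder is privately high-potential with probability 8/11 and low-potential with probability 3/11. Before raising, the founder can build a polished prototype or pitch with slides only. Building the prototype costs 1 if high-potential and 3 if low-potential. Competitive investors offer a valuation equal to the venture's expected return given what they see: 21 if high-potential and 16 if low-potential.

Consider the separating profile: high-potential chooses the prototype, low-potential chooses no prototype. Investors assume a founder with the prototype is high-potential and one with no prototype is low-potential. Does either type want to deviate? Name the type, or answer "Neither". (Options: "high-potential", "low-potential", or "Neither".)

The prototype pays 21; no prototype pays 16.
high-potential: assigned the prototype, nets 21 − 1 = 20; deviating to no prototype nets 16.
low-potential: assigned no prototype, nets 16; deviating to the prototype nets 21 − 3 = 18.
The low-potential type gains 2 by deviating.

low-potential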